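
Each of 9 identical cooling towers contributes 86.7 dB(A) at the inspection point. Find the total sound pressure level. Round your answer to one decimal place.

96.2 dB(A)

With 9 equal, uncorrelated contributions the intensity is 9× that of one unit, giving a rise of 10·log₁₀ 9.
L_total = 86.7 + 10·log₁₀(9) = 86.7 + 9.542 = 96.24 dB(A).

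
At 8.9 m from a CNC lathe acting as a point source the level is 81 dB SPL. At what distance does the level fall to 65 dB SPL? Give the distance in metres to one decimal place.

56.2 m

For a point source L₁ − L₂ = 20·log₁₀(r₂/r₁), so r₂ = r₁·10^((L₁−L₂)/20).
r₂ = 8.9·10^((81−65)/20) = 8.9·10^(16.0/20) = 56.16 m.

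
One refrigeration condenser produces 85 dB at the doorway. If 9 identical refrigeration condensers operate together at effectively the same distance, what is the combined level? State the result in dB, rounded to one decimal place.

With 9 equal, uncorrelated contributions the intensity is 9× that of one unit, giving a rise of 10·log₁₀ 9.
L_total = 85 + 10·log₁₀(9) = 85 + 9.542 = 94.54 dB.

94.5 dB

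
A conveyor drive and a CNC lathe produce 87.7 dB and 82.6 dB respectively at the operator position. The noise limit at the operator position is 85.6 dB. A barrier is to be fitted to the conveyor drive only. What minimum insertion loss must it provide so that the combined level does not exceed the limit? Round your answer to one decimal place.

Everything except the conveyor drive sums to 10^(82.6/10) = 1.820e+08 in linear terms, 82.60 dB.
The limit corresponds to 10^(85.6/10) = 3.631e+08; subtracting the fixed part leaves 1.811e+08 for the conveyor drive, i.e. 82.58 dB.
So the conveyor drive must be reduced from 87.7 to 82.58 dB: IL = 5.12 dB.

5.1 dB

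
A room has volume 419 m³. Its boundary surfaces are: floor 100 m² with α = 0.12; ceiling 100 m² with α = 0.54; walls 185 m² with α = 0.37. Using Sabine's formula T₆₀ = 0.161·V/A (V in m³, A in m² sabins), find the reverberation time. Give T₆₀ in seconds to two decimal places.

A = Σ Sᵢαᵢ = 100·0.12 + 100·0.54 + 185·0.37 = 134.45 m².
T₆₀ = 0.161·V/A = 0.161·419/134.45 = 0.502 s.

0.50 s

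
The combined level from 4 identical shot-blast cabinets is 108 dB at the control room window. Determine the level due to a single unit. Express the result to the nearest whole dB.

Dividing the total intensity by 4 lowers the level by 10·log₁₀ 4 = 6.021 dB: L₁ = 108 − 6.021.

102 dB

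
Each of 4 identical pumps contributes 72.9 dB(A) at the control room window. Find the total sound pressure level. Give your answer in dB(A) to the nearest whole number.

With 4 equal, uncorrelated contributions the intensity is 4× that of one unit, giving a rise of 10·log₁₀ 4.
L_total = 72.9 + 10·log₁₀(4) = 72.9 + 6.021 = 78.92 dB(A).

79 dB(A)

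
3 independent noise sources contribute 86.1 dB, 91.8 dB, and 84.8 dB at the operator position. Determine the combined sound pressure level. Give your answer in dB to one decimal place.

93.5 dB

For uncorrelated sources the intensities add, so convert each level to linear form, sum, and take 10·log₁₀ of the total.
Σ 10^(L/10) = 10^(86.1/10) + 10^(91.8/10) + 10^(84.8/10) = 2.223e+09.
L_total = 10·log₁₀(2.223e+09) = 93.47 dB.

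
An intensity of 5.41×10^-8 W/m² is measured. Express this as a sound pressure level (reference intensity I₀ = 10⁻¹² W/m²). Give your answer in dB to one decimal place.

L = 10·log₁₀(I/I₀) = 10·log₁₀(5.41×10^-8/10⁻¹²) = 10·log₁₀(5.41×10^4).
L = 10·(0.7332 + 4) = 47.33 dB.

47.3 dB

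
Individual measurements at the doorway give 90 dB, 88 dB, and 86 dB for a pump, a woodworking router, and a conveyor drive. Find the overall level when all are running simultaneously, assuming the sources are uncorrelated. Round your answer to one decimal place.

93.1 dB

For uncorrelated sources the intensities add, so convert each level to linear form, sum, and take 10·log₁₀ of the total.
Σ 10^(L/10) = 10^(90/10) + 10^(88/10) + 10^(86/10) = 2.029e+09.
L_total = 10·log₁₀(2.029e+09) = 93.07 dB.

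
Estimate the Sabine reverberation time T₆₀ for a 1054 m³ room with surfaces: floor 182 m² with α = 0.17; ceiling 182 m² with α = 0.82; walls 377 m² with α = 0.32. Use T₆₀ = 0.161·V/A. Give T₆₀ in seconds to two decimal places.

Total absorption A = 182·0.17 + 182·0.82 + 377·0.32 = 300.82 m² sabins.
T₆₀ = 0.161 × 1054 / 300.82 = 0.564 s.

0.56 s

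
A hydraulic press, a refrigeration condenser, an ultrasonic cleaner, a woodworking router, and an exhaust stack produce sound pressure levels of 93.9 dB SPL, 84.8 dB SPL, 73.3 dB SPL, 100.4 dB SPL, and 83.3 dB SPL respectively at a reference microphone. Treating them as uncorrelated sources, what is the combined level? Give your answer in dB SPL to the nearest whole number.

101 dB SPL

Incoherent sources combine by intensity addition: L_total = 10·log₁₀(Σ 10^(L_i/10)).
Σ 10^(L/10) = 10^(93.9/10) + 10^(84.8/10) + 10^(73.3/10) + 10^(100.4/10) + 10^(83.3/10) = 1.396e+10.
L_total = 10·log₁₀(1.396e+10) = 101.45 dB SPL.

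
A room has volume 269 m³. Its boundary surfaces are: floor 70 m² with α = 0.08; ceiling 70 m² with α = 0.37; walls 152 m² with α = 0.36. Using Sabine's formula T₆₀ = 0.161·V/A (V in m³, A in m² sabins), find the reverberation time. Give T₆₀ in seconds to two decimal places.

A = Σ Sᵢαᵢ = 70·0.08 + 70·0.37 + 152·0.36 = 86.22 m².
T₆₀ = 0.161·V/A = 0.161·269/86.22 = 0.502 s.

0.50 s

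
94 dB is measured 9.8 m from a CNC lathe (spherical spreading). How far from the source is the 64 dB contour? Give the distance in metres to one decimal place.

309.9 m

Point-source spreading drops the level by 20·log₁₀(r₂/r₁); inverting, r₂/r₁ = 10^(ΔL/20).
r₂ = 9.8·10^((94−64)/20) = 9.8·10^(30.0/20) = 309.90 m.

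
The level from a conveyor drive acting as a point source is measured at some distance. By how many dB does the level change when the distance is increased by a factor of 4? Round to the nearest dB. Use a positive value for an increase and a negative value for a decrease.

-12 dB

With spherical spreading the level changes by −20·log₁₀(r₂/r₁).
ΔL = −20·log₁₀(4) = -12.04 dB.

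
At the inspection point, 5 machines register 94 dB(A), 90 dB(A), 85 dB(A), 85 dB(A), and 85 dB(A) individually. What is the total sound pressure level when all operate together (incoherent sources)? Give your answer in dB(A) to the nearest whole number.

Incoherent sources combine by intensity addition: L_total = 10·log₁₀(Σ 10^(L_i/10)).
Σ 10^(L/10) = 10^(94/10) + 10^(90/10) + 10^(85/10) + 10^(85/10) + 10^(85/10) = 4.461e+09.
L_total = 10·log₁₀(4.461e+09) = 96.49 dB(A).

96 dB(A)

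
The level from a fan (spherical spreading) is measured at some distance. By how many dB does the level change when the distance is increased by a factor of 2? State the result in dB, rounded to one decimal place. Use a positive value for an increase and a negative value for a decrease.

-6.0 dB

With spherical spreading the level changes by −20·log₁₀(r₂/r₁).
ΔL = −20·log₁₀(2) = -6.02 dB.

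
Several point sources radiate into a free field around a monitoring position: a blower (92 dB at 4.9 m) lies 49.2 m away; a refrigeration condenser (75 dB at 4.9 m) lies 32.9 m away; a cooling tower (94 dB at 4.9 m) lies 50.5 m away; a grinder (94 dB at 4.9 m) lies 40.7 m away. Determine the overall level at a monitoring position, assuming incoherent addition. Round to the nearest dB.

79 dB

First find each source's level at the receiver (point-source: −20·log₁₀(r/r_ref)), then combine on an intensity basis.
blower: 92 − 20·log₁₀(49.2/4.9) = 92 − 20.04 = 71.96 dB.
refrigeration condenser: 75 − 20·log₁₀(32.9/4.9) = 75 − 16.54 = 58.46 dB.
cooling tower: 94 − 20·log₁₀(50.5/4.9) = 94 − 20.26 = 73.74 dB.
grinder: 94 − 20·log₁₀(40.7/4.9) = 94 − 18.39 = 75.61 dB.
Σ 10^(L/10) = 7.648e+07 → L_total = 10·log₁₀(7.648e+07) = 78.84 dB.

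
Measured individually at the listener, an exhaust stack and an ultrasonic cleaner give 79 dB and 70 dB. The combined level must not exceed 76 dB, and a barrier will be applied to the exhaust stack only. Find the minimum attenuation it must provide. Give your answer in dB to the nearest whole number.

The untreated sources together contribute 10^(70/10) = 1.000e+07, i.e. 70.00 dB.
To meet 76 dB overall, the treated exhaust stack may contribute at most 10^(76/10) − 1.000e+07 = 2.981e+07, i.e. 74.74 dB.
Required insertion loss = 79 − 74.74 = 4.26 dB.

4 dB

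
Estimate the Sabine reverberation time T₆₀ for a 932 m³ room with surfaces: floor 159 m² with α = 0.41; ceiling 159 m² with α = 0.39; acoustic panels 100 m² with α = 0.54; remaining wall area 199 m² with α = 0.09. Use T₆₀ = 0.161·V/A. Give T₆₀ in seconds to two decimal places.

Summing Sᵢαᵢ: 159·0.41 + 159·0.39 + 100·0.54 + 199·0.09 = 199.11 m².
T₆₀ = 0.161·V/A = 0.161·932/199.11 = 0.754 s.

0.75 s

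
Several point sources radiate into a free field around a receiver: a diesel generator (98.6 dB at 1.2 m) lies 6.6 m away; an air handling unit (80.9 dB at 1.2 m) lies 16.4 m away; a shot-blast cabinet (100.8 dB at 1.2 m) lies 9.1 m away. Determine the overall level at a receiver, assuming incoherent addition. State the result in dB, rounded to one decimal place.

86.5 dB

Apply inverse-square spreading to bring every level to the receiver, then sum 10^(L/10).
diesel generator: 98.6 − 20·log₁₀(6.6/1.2) = 98.6 − 14.81 = 83.79 dB.
air handling unit: 80.9 − 20·log₁₀(16.4/1.2) = 80.9 − 22.71 = 58.19 dB.
shot-blast cabinet: 100.8 − 20·log₁₀(9.1/1.2) = 100.8 − 17.60 = 83.20 dB.
Σ 10^(L/10) = 4.492e+08 → L_total = 10·log₁₀(4.492e+08) = 86.52 dB.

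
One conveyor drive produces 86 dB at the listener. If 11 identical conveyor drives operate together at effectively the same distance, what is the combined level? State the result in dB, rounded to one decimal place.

96.4 dB

With 11 equal, uncorrelated contributions the intensity is 11× that of one unit, giving a rise of 10·log₁₀ 11.
L_total = 86 + 10·log₁₀(11) = 86 + 10.414 = 96.41 dB.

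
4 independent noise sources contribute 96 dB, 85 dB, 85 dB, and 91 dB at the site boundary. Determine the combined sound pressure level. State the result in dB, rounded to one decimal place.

Incoherent sources combine by intensity addition: L_total = 10·log₁₀(Σ 10^(L_i/10)).
Σ 10^(L/10) = 10^(96/10) + 10^(85/10) + 10^(85/10) + 10^(91/10) = 5.872e+09.
L_total = 10·log₁₀(5.872e+09) = 97.69 dB.

97.7 dB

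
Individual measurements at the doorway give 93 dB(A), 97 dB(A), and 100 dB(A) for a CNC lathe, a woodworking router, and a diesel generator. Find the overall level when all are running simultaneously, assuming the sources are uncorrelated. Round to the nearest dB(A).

For uncorrelated sources the intensities add, so convert each level to linear form, sum, and take 10·log₁₀ of the total.
Σ 10^(L/10) = 10^(93/10) + 10^(97/10) + 10^(100/10) = 1.701e+10.
L_total = 10·log₁₀(1.701e+10) = 102.31 dB(A).

102 dB(A)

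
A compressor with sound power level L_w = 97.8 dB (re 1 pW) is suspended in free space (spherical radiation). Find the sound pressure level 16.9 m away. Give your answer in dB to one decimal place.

62.3 dB

Free-field spherical radiation: L_p = L_w − 10·log₁₀(4π·r²), r = 16.9 m.
4π·r² = 3589 m², 10·log₁₀ of that is 35.550 dB.
L_p = 97.8 − 35.550 = 62.25 dB.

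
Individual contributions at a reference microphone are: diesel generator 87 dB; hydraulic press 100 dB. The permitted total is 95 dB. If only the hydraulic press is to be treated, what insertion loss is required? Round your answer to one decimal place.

The untreated sources together contribute 10^(87/10) = 5.012e+08, i.e. 87.00 dB.
The limit corresponds to 10^(95/10) = 3.162e+09; subtracting the fixed part leaves 2.661e+09 for the hydraulic press, i.e. 94.25 dB.
Required insertion loss = 100 − 94.25 = 5.75 dB.

5.7 dB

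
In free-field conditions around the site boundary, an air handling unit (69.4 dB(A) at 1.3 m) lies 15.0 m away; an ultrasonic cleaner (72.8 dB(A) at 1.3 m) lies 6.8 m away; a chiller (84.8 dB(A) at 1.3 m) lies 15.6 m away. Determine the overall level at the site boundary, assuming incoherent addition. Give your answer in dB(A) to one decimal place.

First find each source's level at the receiver (point-source: −20·log₁₀(r/r_ref)), then combine on an intensity basis.
air handling unit: 69.4 − 20·log₁₀(15.0/1.3) = 69.4 − 21.24 = 48.16 dB(A).
ultrasonic cleaner: 72.8 − 20·log₁₀(6.8/1.3) = 72.8 − 14.37 = 58.43 dB(A).
chiller: 84.8 − 20·log₁₀(15.6/1.3) = 84.8 − 21.58 = 63.22 dB(A).
Σ 10^(L/10) = 2.859e+06 → L_total = 10·log₁₀(2.859e+06) = 64.56 dB(A).

64.6 dB(A)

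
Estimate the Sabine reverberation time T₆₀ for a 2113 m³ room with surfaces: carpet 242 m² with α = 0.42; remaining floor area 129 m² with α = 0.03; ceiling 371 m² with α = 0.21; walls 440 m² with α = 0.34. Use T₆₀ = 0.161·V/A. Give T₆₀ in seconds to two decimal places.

1.02 s

Total absorption A = 242·0.42 + 129·0.03 + 371·0.21 + 440·0.34 = 333.02 m² sabins.
T₆₀ = 0.161 × 2113 / 333.02 = 1.022 s.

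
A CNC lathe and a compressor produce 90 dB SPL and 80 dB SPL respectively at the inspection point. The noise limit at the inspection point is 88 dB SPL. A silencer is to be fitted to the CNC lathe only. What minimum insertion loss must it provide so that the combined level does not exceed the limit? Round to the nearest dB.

Everything except the CNC lathe sums to 10^(80/10) = 1.000e+08 in linear terms, 80.00 dB SPL.
To meet 88 dB SPL overall, the treated CNC lathe may contribute at most 10^(88/10) − 1.000e+08 = 5.310e+08, i.e. 87.25 dB SPL.
So the CNC lathe must be reduced from 90 to 87.25 dB SPL: IL = 2.75 dB.

3 dB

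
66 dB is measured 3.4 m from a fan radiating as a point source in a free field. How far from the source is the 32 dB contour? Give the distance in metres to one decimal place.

170.4 m

The 34.0 dB drop corresponds to a distance ratio of 10^(34.0/20) for a point source.
r₂ = 3.4·10^((66−32)/20) = 3.4·10^(34.0/20) = 170.40 m.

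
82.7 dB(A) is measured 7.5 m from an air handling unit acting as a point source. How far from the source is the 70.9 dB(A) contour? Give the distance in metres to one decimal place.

29.2 m

The 11.8 dB drop corresponds to a distance ratio of 10^(11.8/20) for a point source.
r₂ = 7.5·10^((82.7−70.9)/20) = 7.5·10^(11.8/20) = 29.18 m.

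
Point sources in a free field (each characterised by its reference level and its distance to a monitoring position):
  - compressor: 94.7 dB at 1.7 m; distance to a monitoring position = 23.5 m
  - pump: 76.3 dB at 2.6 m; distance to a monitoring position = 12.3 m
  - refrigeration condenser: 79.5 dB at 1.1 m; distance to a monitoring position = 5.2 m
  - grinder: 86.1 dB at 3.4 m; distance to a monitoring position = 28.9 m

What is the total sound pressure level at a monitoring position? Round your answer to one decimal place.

Propagate each source to the receiver with L = L_ref − 20·log₁₀(r/r_ref), then add intensities.
compressor: 94.7 − 20·log₁₀(23.5/1.7) = 94.7 − 22.81 = 71.89 dB.
pump: 76.3 − 20·log₁₀(12.3/2.6) = 76.3 − 13.50 = 62.80 dB.
refrigeration condenser: 79.5 − 20·log₁₀(5.2/1.1) = 79.5 − 13.49 = 66.01 dB.
grinder: 86.1 − 20·log₁₀(28.9/3.4) = 86.1 − 18.59 = 67.51 dB.
Σ 10^(L/10) = 2.698e+07 → L_total = 10·log₁₀(2.698e+07) = 74.31 dB.

74.3 dB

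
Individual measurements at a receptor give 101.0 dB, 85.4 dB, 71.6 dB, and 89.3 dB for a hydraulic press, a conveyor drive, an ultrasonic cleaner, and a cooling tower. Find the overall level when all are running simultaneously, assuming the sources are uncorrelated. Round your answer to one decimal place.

Incoherent sources combine by intensity addition: L_total = 10·log₁₀(Σ 10^(L_i/10)).
Σ 10^(L/10) = 10^(101.0/10) + 10^(85.4/10) + 10^(71.6/10) + 10^(89.3/10) = 1.380e+10.
L_total = 10·log₁₀(1.380e+10) = 101.40 dB.

101.4 dB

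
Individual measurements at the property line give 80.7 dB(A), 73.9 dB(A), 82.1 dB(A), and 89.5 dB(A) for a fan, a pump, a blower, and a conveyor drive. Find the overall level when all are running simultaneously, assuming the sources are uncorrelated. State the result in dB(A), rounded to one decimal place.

Incoherent sources combine by intensity addition: L_total = 10·log₁₀(Σ 10^(L_i/10)).
Σ 10^(L/10) = 10^(80.7/10) + 10^(73.9/10) + 10^(82.1/10) + 10^(89.5/10) = 1.195e+09.
L_total = 10·log₁₀(1.195e+09) = 90.78 dB(A).

90.8 dB(A)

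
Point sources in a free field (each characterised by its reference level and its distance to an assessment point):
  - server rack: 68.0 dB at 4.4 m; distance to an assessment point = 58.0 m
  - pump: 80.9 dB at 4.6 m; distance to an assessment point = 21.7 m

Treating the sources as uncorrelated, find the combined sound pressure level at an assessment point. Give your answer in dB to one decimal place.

67.5 dB

Propagate each source to the receiver with L = L_ref − 20·log₁₀(r/r_ref), then add intensities.
server rack: 68.0 − 20·log₁₀(58.0/4.4) = 68.0 − 22.40 = 45.60 dB.
pump: 80.9 − 20·log₁₀(21.7/4.6) = 80.9 − 13.47 = 67.43 dB.
Σ 10^(L/10) = 5.565e+06 → L_total = 10·log₁₀(5.565e+06) = 67.45 dB.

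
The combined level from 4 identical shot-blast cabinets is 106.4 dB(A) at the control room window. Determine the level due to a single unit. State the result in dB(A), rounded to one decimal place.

4 equal contributions raise the level by 10·log₁₀ 4 = 6.021 dB, so each unit alone gives 106.4 − 6.021.

100.4 dB(A)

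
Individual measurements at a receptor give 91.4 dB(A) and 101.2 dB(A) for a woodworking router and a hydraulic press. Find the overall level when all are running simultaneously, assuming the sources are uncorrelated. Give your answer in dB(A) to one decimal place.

Incoherent sources combine by intensity addition: L_total = 10·log₁₀(Σ 10^(L_i/10)).
Σ 10^(L/10) = 10^(91.4/10) + 10^(101.2/10) = 1.456e+10.
L_total = 10·log₁₀(1.456e+10) = 101.63 dB(A).

101.6 dB(A)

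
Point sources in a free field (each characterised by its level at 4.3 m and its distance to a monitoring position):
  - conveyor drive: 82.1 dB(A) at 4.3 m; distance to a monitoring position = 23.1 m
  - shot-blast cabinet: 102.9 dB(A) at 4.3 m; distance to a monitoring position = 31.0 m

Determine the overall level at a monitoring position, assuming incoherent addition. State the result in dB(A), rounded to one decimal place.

Propagate each source to the receiver with L = L_ref − 20·log₁₀(r/r_ref), then add intensities.
conveyor drive: 82.1 − 20·log₁₀(23.1/4.3) = 82.1 − 14.60 = 67.50 dB(A).
shot-blast cabinet: 102.9 − 20·log₁₀(31.0/4.3) = 102.9 − 17.16 = 85.74 dB(A).
Σ 10^(L/10) = 3.808e+08 → L_total = 10·log₁₀(3.808e+08) = 85.81 dB(A).

85.8 dB(A)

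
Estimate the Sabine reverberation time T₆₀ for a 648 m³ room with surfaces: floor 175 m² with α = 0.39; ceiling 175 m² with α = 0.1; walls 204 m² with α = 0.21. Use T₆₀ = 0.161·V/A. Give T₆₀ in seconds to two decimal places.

Summing Sᵢαᵢ: 175·0.39 + 175·0.1 + 204·0.21 = 128.59 m².
T₆₀ = 0.161·V/A = 0.161·648/128.59 = 0.811 s.

0.81 s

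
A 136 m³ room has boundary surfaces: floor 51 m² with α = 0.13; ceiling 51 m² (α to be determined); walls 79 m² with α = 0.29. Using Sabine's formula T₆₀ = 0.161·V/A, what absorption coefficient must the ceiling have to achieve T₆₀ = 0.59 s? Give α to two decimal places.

0.15

A = 0.161·V/T₆₀ = 0.161·136/0.59 = 37.11 m² sabins.
Absorption from the other surfaces = 51·0.13 + 79·0.29 = 29.54 m², so the ceiling must supply 7.57 m² over 51 m².
α = 7.57/51 = 0.148.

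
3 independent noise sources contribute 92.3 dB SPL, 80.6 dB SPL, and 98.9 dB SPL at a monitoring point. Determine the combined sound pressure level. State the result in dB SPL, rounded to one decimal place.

99.8 dB SPL

For uncorrelated sources the intensities add, so convert each level to linear form, sum, and take 10·log₁₀ of the total.
Σ 10^(L/10) = 10^(92.3/10) + 10^(80.6/10) + 10^(98.9/10) = 9.576e+09.
L_total = 10·log₁₀(9.576e+09) = 99.81 dB SPL.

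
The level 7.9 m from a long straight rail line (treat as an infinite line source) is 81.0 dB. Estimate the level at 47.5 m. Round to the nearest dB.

For a line source, L₂ = L₁ − 10·log₁₀(r₂/r₁).
L₂ = 81.0 − 10·log₁₀(47.5/7.9) = 81.0 − 7.791 = 73.21 dB.

73 dB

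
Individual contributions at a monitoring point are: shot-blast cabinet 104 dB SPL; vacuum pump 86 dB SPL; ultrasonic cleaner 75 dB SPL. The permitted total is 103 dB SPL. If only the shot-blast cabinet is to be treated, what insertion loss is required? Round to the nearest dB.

1 dB

Fixed contribution from the other sources: Σ 10^(L/10) = 10^(86/10) + 10^(75/10) = 4.297e+08 (86.33 dB SPL).
The limit corresponds to 10^(103/10) = 1.995e+10; subtracting the fixed part leaves 1.952e+10 for the shot-blast cabinet, i.e. 102.91 dB SPL.
Required insertion loss = 104 − 102.91 = 1.09 dB.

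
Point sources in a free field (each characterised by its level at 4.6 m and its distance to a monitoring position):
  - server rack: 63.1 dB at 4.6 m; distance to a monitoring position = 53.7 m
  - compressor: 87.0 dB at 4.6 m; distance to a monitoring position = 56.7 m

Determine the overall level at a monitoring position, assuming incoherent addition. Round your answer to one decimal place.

Propagate each source to the receiver with L = L_ref − 20·log₁₀(r/r_ref), then add intensities.
server rack: 63.1 − 20·log₁₀(53.7/4.6) = 63.1 − 21.34 = 41.76 dB.
compressor: 87.0 − 20·log₁₀(56.7/4.6) = 87.0 − 21.82 = 65.18 dB.
Σ 10^(L/10) = 3.314e+06 → L_total = 10·log₁₀(3.314e+06) = 65.20 dB.

65.2 dB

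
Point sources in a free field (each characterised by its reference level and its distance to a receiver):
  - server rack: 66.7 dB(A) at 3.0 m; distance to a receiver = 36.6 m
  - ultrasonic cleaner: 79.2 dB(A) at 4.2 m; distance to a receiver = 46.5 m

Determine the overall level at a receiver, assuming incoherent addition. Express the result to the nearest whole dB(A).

59 dB(A)

Propagate each source to the receiver with L = L_ref − 20·log₁₀(r/r_ref), then add intensities.
server rack: 66.7 − 20·log₁₀(36.6/3.0) = 66.7 − 21.73 = 44.97 dB(A).
ultrasonic cleaner: 79.2 − 20·log₁₀(46.5/4.2) = 79.2 − 20.88 = 58.32 dB(A).
Σ 10^(L/10) = 7.100e+05 → L_total = 10·log₁₀(7.100e+05) = 58.51 dB(A).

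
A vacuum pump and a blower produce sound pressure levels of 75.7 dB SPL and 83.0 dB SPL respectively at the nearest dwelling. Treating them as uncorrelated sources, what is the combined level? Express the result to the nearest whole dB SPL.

84 dB SPL

For uncorrelated sources the intensities add, so convert each level to linear form, sum, and take 10·log₁₀ of the total.
Σ 10^(L/10) = 10^(75.7/10) + 10^(83.0/10) = 2.367e+08.
L_total = 10·log₁₀(2.367e+08) = 83.74 dB SPL.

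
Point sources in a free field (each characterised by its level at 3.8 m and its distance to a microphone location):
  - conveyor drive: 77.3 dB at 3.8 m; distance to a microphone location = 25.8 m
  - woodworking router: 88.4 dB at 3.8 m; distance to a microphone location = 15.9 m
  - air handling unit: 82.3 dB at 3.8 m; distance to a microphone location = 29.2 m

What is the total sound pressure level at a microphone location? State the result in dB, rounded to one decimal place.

76.4 dB

Propagate each source to the receiver with L = L_ref − 20·log₁₀(r/r_ref), then add intensities.
conveyor drive: 77.3 − 20·log₁₀(25.8/3.8) = 77.3 − 16.64 = 60.66 dB.
woodworking router: 88.4 − 20·log₁₀(15.9/3.8) = 88.4 − 12.43 = 75.97 dB.
air handling unit: 82.3 − 20·log₁₀(29.2/3.8) = 82.3 − 17.71 = 64.59 dB.
Σ 10^(L/10) = 4.356e+07 → L_total = 10·log₁₀(4.356e+07) = 76.39 dB.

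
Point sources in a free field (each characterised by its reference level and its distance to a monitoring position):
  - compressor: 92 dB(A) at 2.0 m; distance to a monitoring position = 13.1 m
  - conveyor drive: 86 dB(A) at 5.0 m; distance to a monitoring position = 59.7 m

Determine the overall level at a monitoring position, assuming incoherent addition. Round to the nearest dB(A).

Apply inverse-square spreading to bring every level to the receiver, then sum 10^(L/10).
compressor: 92 − 20·log₁₀(13.1/2.0) = 92 − 16.32 = 75.68 dB(A).
conveyor drive: 86 − 20·log₁₀(59.7/5.0) = 86 − 21.54 = 64.46 dB(A).
Σ 10^(L/10) = 3.973e+07 → L_total = 10·log₁₀(3.973e+07) = 75.99 dB(A).

76 dB(A)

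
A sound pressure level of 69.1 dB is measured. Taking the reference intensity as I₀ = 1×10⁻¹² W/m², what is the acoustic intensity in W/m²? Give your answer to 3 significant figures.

8.13e-06 W/m²

I = I₀·10^(L/10) = 10⁻¹² × 10^(69.1/10) = 10^(-5.090).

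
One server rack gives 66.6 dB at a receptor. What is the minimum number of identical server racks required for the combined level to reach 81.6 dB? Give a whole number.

The shortfall is 81.6 − 66.6 = 15.0 dB, and N units add 10·log₁₀ N, so need 10·log₁₀ N ≥ 15.0.
N ≥ 10^(15.0/10) = 31.623, so N = 32.

32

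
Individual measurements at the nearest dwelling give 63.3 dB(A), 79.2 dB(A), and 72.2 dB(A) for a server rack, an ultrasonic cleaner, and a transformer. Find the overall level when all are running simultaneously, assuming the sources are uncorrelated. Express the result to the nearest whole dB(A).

80 dB(A)

Incoherent sources combine by intensity addition: L_total = 10·log₁₀(Σ 10^(L_i/10)).
Σ 10^(L/10) = 10^(63.3/10) + 10^(79.2/10) + 10^(72.2/10) = 1.019e+08.
L_total = 10·log₁₀(1.019e+08) = 80.08 dB(A).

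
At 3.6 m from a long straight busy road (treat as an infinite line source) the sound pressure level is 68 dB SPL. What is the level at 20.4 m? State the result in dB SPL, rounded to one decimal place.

Cylindrical spreading from a line source gives a 10·log₁₀(r₂/r₁) drop.
L₂ = 68 − 10·log₁₀(20.4/3.6) = 68 − 7.533 = 60.47 dB SPL.

60.5 dB SPL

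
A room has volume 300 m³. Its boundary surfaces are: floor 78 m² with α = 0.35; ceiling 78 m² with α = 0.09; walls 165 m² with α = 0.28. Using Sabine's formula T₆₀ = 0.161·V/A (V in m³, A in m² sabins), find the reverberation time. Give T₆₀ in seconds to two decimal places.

0.60 s

Summing Sᵢαᵢ: 78·0.35 + 78·0.09 + 165·0.28 = 80.52 m².
T₆₀ = 0.161·V/A = 0.161·300/80.52 = 0.600 s.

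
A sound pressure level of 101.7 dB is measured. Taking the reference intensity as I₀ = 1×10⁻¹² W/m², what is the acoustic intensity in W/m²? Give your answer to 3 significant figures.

I = I₀·10^(L/10) = 10⁻¹² × 10^(101.7/10) = 10^(-1.830).

0.0148 W/m²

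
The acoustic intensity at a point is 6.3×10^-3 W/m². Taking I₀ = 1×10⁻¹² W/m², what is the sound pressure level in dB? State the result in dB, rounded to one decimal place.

98.0 dB

I/I₀ = 6.3×10^-3/10⁻¹² = 6.3×10^9, and L = 10·log₁₀(I/I₀).
L = 10·(0.7993 + 9) = 97.99 dB.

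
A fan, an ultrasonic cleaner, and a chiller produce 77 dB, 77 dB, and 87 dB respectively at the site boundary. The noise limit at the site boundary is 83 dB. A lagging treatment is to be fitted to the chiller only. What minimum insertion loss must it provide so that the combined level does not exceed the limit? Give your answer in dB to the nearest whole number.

7 dB

The untreated sources together contribute 10^(77/10) + 10^(77/10) = 1.002e+08, i.e. 80.01 dB.
To meet 83 dB overall, the treated chiller may contribute at most 10^(83/10) − 1.002e+08 = 9.929e+07, i.e. 79.97 dB.
So the chiller must be reduced from 87 to 79.97 dB: IL = 7.03 dB.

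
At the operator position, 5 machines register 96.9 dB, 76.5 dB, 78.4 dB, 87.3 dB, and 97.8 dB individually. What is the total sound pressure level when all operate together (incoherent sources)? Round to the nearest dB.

101 dB

For uncorrelated sources the intensities add, so convert each level to linear form, sum, and take 10·log₁₀ of the total.
Σ 10^(L/10) = 10^(96.9/10) + 10^(76.5/10) + 10^(78.4/10) + 10^(87.3/10) + 10^(97.8/10) = 1.157e+10.
L_total = 10·log₁₀(1.157e+10) = 100.63 dB.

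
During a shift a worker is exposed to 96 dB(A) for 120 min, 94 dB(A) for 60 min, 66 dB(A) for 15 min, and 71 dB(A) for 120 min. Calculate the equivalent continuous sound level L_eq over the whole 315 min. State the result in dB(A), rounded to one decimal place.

93.0 dB(A)

L_eq = 10·log₁₀[(1/T)·Σ tᵢ·10^(Lᵢ/10)] with T = 315 min.
Σ tᵢ·10^(Lᵢ/10) = 120·10^(96/10) + 60·10^(94/10) + 15·10^(66/10) + 120·10^(71/10) = 6.300e+11.
L_eq = 10·log₁₀(6.300e+11/315) = 93.01 dB(A).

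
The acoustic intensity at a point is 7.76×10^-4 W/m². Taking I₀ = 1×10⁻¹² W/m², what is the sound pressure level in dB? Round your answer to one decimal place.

L = 10·log₁₀(I/I₀) = 10·log₁₀(7.76×10^-4/10⁻¹²) = 10·log₁₀(7.76×10^8).
L = 10·(0.8899 + 8) = 88.90 dB.

88.9 dB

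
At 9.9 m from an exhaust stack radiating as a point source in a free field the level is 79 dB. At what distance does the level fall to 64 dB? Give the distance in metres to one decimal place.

The 15.0 dB drop corresponds to a distance ratio of 10^(15.0/20) for a point source.
r₂ = 9.9·10^((79−64)/20) = 9.9·10^(15.0/20) = 55.67 m.

55.7 m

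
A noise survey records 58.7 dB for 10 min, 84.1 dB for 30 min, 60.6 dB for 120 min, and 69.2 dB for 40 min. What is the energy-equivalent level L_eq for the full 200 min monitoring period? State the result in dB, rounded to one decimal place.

L_eq = 10·log₁₀[(1/T)·Σ tᵢ·10^(Lᵢ/10)] with T = 200 min.
Σ tᵢ·10^(Lᵢ/10) = 10·10^(58.7/10) + 30·10^(84.1/10) + 120·10^(60.6/10) + 40·10^(69.2/10) = 8.189e+09.
L_eq = 10·log₁₀(8.189e+09/200) = 76.12 dB.

76.1 dB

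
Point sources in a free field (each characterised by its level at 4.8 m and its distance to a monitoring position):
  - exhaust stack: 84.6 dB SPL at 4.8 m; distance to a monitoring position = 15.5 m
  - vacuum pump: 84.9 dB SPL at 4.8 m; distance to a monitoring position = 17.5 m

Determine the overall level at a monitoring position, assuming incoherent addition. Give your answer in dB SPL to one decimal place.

77.1 dB SPL

Propagate each source to the receiver with L = L_ref − 20·log₁₀(r/r_ref), then add intensities.
exhaust stack: 84.6 − 20·log₁₀(15.5/4.8) = 84.6 − 10.18 = 74.42 dB SPL.
vacuum pump: 84.9 − 20·log₁₀(17.5/4.8) = 84.9 − 11.24 = 73.66 dB SPL.
Σ 10^(L/10) = 5.091e+07 → L_total = 10·log₁₀(5.091e+07) = 77.07 dB SPL.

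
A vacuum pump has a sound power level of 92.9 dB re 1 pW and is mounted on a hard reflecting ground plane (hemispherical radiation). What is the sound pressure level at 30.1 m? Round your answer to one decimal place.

55.3 dB

Free-field hemispherical radiation: L_p = L_w − 10·log₁₀(2π·r²), r = 30.1 m.
2π·r² = 5693 m², 10·log₁₀ of that is 37.553 dB.
L_p = 92.9 − 37.553 = 55.35 dB.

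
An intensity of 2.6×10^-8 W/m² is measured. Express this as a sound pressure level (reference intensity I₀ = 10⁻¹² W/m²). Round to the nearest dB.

44 dB

Dividing by I₀ shifts the exponent by 12: I/I₀ = 2.6×10^4.
L = 10·(0.4150 + 4) = 44.15 dB.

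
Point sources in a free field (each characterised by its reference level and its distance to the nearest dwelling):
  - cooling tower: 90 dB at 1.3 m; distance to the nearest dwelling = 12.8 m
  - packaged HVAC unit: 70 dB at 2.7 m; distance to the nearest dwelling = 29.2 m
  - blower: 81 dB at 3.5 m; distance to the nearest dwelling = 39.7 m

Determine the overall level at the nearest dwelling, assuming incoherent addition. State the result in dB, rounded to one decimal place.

Propagate each source to the receiver with L = L_ref − 20·log₁₀(r/r_ref), then add intensities.
cooling tower: 90 − 20·log₁₀(12.8/1.3) = 90 − 19.87 = 70.13 dB.
packaged HVAC unit: 70 − 20·log₁₀(29.2/2.7) = 70 − 20.68 = 49.32 dB.
blower: 81 − 20·log₁₀(39.7/3.5) = 81 − 21.09 = 59.91 dB.
Σ 10^(L/10) = 1.138e+07 → L_total = 10·log₁₀(1.138e+07) = 70.56 dB.

70.6 dB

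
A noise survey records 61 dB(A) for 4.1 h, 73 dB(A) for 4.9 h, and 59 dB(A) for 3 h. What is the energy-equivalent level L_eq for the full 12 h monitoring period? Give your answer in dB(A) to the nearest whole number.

69 dB(A)

The energy average is taken in the linear domain: L_eq = 10·log₁₀[(Σ tᵢ·10^(Lᵢ/10))/T], T = 12 h.
Σ tᵢ·10^(Lᵢ/10) = 4.1·10^(61/10) + 4.9·10^(73/10) + 3·10^(59/10) = 1.053e+08.
L_eq = 10·log₁₀(1.053e+08/12) = 69.43 dB(A).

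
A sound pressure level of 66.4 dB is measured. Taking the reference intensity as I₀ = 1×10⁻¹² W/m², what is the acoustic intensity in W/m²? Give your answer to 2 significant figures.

4.4e-06 W/m²

L = 10·log₁₀(I/I₀) ⇒ I = I₀·10^(L/10) = 10⁻¹² × 10^6.64.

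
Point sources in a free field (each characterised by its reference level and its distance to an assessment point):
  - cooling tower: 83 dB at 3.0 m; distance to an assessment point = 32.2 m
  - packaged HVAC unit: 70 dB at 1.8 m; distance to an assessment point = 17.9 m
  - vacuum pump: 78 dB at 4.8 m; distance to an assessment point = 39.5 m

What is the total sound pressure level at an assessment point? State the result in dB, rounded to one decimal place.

Apply inverse-square spreading to bring every level to the receiver, then sum 10^(L/10).
cooling tower: 83 − 20·log₁₀(32.2/3.0) = 83 − 20.61 = 62.39 dB.
packaged HVAC unit: 70 − 20·log₁₀(17.9/1.8) = 70 − 19.95 = 50.05 dB.
vacuum pump: 78 − 20·log₁₀(39.5/4.8) = 78 − 18.31 = 59.69 dB.
Σ 10^(L/10) = 2.765e+06 → L_total = 10·log₁₀(2.765e+06) = 64.42 dB.

64.4 dB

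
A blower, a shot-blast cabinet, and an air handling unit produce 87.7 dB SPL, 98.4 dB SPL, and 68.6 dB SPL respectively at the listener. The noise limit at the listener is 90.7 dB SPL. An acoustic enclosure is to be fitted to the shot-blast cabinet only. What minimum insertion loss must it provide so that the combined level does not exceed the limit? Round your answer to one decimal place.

Fixed contribution from the other sources: Σ 10^(L/10) = 10^(87.7/10) + 10^(68.6/10) = 5.961e+08 (87.75 dB SPL).
To meet 90.7 dB SPL overall, the treated shot-blast cabinet may contribute at most 10^(90.7/10) − 5.961e+08 = 5.788e+08, i.e. 87.63 dB SPL.
So the shot-blast cabinet must be reduced from 98.4 to 87.63 dB SPL: IL = 10.77 dB.

10.8 dB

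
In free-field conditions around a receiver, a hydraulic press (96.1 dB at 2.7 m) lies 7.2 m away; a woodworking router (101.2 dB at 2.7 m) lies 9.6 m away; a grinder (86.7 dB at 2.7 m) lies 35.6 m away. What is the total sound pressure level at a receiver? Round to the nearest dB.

First find each source's level at the receiver (point-source: −20·log₁₀(r/r_ref)), then combine on an intensity basis.
hydraulic press: 96.1 − 20·log₁₀(7.2/2.7) = 96.1 − 8.52 = 87.58 dB.
woodworking router: 101.2 − 20·log₁₀(9.6/2.7) = 101.2 − 11.02 = 90.18 dB.
grinder: 86.7 − 20·log₁₀(35.6/2.7) = 86.7 − 22.40 = 64.30 dB.
Σ 10^(L/10) = 1.618e+09 → L_total = 10·log₁₀(1.618e+09) = 92.09 dB.

92 dB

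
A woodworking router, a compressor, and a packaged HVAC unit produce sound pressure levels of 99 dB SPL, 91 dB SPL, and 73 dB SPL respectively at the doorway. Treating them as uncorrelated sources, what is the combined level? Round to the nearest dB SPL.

For uncorrelated sources the intensities add, so convert each level to linear form, sum, and take 10·log₁₀ of the total.
Σ 10^(L/10) = 10^(99/10) + 10^(91/10) + 10^(73/10) = 9.222e+09.
L_total = 10·log₁₀(9.222e+09) = 99.65 dB SPL.

100 dB SPL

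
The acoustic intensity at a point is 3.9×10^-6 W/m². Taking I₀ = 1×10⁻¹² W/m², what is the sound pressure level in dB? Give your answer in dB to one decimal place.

65.9 dB

Dividing by I₀ shifts the exponent by 12: I/I₀ = 3.9×10^6.
L = 10·(0.5911 + 6) = 65.91 dB.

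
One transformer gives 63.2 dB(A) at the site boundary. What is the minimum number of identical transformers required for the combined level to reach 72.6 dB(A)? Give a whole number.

9

The shortfall is 72.6 − 63.2 = 9.4 dB, and N units add 10·log₁₀ N, so need 10·log₁₀ N ≥ 9.4.
N ≥ 10^(9.4/10) = 8.710, so N = 9.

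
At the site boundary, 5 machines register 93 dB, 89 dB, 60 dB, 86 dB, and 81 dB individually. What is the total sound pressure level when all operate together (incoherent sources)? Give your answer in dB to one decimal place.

Incoherent sources combine by intensity addition: L_total = 10·log₁₀(Σ 10^(L_i/10)).
Σ 10^(L/10) = 10^(93/10) + 10^(89/10) + 10^(60/10) + 10^(86/10) + 10^(81/10) = 3.315e+09.
L_total = 10·log₁₀(3.315e+09) = 95.20 dB.

95.2 dB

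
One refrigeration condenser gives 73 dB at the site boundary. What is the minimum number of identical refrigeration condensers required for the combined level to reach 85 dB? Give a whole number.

The shortfall is 85 − 73 = 12.0 dB, and N units add 10·log₁₀ N, so need 10·log₁₀ N ≥ 12.0.
N ≥ 10^(12.0/10) = 15.849, so N = 16.

16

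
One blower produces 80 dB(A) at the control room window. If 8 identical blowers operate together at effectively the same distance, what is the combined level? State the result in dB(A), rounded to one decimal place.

89.0 dB(A)

With 8 equal, uncorrelated contributions the intensity is 8× that of one unit, giving a rise of 10·log₁₀ 8.
L_total = 80 + 10·log₁₀(8) = 80 + 9.031 = 89.03 dB(A).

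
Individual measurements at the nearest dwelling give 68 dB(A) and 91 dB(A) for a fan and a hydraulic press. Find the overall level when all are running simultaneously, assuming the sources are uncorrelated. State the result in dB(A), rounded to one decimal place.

91.0 dB(A)

For uncorrelated sources the intensities add, so convert each level to linear form, sum, and take 10·log₁₀ of the total.
Σ 10^(L/10) = 10^(68/10) + 10^(91/10) = 1.265e+09.
L_total = 10·log₁₀(1.265e+09) = 91.02 dB(A).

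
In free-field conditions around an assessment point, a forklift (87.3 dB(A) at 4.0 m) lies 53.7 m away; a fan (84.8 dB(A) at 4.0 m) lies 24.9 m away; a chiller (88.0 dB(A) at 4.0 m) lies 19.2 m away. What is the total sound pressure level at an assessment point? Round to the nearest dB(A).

76 dB(A)

Apply inverse-square spreading to bring every level to the receiver, then sum 10^(L/10).
forklift: 87.3 − 20·log₁₀(53.7/4.0) = 87.3 − 22.56 = 64.74 dB(A).
fan: 84.8 − 20·log₁₀(24.9/4.0) = 84.8 − 15.88 = 68.92 dB(A).
chiller: 88.0 − 20·log₁₀(19.2/4.0) = 88.0 − 13.62 = 74.38 dB(A).
Σ 10^(L/10) = 3.816e+07 → L_total = 10·log₁₀(3.816e+07) = 75.82 dB(A).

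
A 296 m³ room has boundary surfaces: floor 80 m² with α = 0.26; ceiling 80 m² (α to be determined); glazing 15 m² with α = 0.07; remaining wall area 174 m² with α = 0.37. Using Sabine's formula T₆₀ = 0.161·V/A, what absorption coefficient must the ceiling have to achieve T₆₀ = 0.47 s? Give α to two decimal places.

A = 0.161·V/T₆₀ = 0.161·296/0.47 = 101.40 m² sabins.
Absorption from the other surfaces = 80·0.26 + 15·0.07 + 174·0.37 = 86.23 m², so the ceiling must supply 15.17 m² over 80 m².
α = 15.17/80 = 0.190.

0.19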